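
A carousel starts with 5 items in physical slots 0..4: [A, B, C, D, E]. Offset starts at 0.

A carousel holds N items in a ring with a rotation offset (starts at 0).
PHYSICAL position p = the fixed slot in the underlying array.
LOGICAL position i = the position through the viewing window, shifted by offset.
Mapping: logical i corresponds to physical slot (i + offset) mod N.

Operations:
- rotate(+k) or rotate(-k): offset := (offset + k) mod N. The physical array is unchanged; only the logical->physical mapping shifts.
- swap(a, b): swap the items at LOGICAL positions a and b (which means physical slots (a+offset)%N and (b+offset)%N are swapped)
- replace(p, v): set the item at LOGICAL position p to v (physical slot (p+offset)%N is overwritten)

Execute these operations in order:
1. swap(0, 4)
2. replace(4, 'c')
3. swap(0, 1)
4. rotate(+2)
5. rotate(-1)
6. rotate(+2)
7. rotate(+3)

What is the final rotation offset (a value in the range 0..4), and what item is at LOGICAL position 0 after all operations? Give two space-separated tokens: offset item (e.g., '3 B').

Answer: 1 E

Derivation:
After op 1 (swap(0, 4)): offset=0, physical=[E,B,C,D,A], logical=[E,B,C,D,A]
After op 2 (replace(4, 'c')): offset=0, physical=[E,B,C,D,c], logical=[E,B,C,D,c]
After op 3 (swap(0, 1)): offset=0, physical=[B,E,C,D,c], logical=[B,E,C,D,c]
After op 4 (rotate(+2)): offset=2, physical=[B,E,C,D,c], logical=[C,D,c,B,E]
After op 5 (rotate(-1)): offset=1, physical=[B,E,C,D,c], logical=[E,C,D,c,B]
After op 6 (rotate(+2)): offset=3, physical=[B,E,C,D,c], logical=[D,c,B,E,C]
After op 7 (rotate(+3)): offset=1, physical=[B,E,C,D,c], logical=[E,C,D,c,B]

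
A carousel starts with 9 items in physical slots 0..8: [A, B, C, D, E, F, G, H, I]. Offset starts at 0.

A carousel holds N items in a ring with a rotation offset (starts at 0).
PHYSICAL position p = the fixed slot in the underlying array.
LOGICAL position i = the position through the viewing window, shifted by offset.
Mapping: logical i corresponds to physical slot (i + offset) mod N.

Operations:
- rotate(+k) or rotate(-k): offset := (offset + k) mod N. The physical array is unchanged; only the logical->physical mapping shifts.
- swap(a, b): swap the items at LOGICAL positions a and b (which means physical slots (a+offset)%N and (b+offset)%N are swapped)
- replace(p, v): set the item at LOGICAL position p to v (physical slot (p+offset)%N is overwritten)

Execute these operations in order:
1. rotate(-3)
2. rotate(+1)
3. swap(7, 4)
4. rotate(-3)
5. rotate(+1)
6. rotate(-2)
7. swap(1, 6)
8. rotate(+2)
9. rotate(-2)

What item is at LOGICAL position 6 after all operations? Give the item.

After op 1 (rotate(-3)): offset=6, physical=[A,B,C,D,E,F,G,H,I], logical=[G,H,I,A,B,C,D,E,F]
After op 2 (rotate(+1)): offset=7, physical=[A,B,C,D,E,F,G,H,I], logical=[H,I,A,B,C,D,E,F,G]
After op 3 (swap(7, 4)): offset=7, physical=[A,B,F,D,E,C,G,H,I], logical=[H,I,A,B,F,D,E,C,G]
After op 4 (rotate(-3)): offset=4, physical=[A,B,F,D,E,C,G,H,I], logical=[E,C,G,H,I,A,B,F,D]
After op 5 (rotate(+1)): offset=5, physical=[A,B,F,D,E,C,G,H,I], logical=[C,G,H,I,A,B,F,D,E]
After op 6 (rotate(-2)): offset=3, physical=[A,B,F,D,E,C,G,H,I], logical=[D,E,C,G,H,I,A,B,F]
After op 7 (swap(1, 6)): offset=3, physical=[E,B,F,D,A,C,G,H,I], logical=[D,A,C,G,H,I,E,B,F]
After op 8 (rotate(+2)): offset=5, physical=[E,B,F,D,A,C,G,H,I], logical=[C,G,H,I,E,B,F,D,A]
After op 9 (rotate(-2)): offset=3, physical=[E,B,F,D,A,C,G,H,I], logical=[D,A,C,G,H,I,E,B,F]

Answer: E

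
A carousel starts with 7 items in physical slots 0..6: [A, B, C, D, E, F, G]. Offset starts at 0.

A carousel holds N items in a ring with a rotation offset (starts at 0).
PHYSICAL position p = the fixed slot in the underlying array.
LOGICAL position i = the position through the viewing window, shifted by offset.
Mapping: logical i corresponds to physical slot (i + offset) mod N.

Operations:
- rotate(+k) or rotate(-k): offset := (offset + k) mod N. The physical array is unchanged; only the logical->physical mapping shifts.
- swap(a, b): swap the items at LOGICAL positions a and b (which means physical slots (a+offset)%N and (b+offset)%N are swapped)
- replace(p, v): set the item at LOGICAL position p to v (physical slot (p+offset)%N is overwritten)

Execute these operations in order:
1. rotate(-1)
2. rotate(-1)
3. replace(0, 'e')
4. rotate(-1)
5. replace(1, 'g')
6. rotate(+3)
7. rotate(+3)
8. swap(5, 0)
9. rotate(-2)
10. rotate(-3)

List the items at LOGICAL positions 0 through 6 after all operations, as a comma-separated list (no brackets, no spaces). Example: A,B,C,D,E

Answer: g,G,A,D,C,B,E

Derivation:
After op 1 (rotate(-1)): offset=6, physical=[A,B,C,D,E,F,G], logical=[G,A,B,C,D,E,F]
After op 2 (rotate(-1)): offset=5, physical=[A,B,C,D,E,F,G], logical=[F,G,A,B,C,D,E]
After op 3 (replace(0, 'e')): offset=5, physical=[A,B,C,D,E,e,G], logical=[e,G,A,B,C,D,E]
After op 4 (rotate(-1)): offset=4, physical=[A,B,C,D,E,e,G], logical=[E,e,G,A,B,C,D]
After op 5 (replace(1, 'g')): offset=4, physical=[A,B,C,D,E,g,G], logical=[E,g,G,A,B,C,D]
After op 6 (rotate(+3)): offset=0, physical=[A,B,C,D,E,g,G], logical=[A,B,C,D,E,g,G]
After op 7 (rotate(+3)): offset=3, physical=[A,B,C,D,E,g,G], logical=[D,E,g,G,A,B,C]
After op 8 (swap(5, 0)): offset=3, physical=[A,D,C,B,E,g,G], logical=[B,E,g,G,A,D,C]
After op 9 (rotate(-2)): offset=1, physical=[A,D,C,B,E,g,G], logical=[D,C,B,E,g,G,A]
After op 10 (rotate(-3)): offset=5, physical=[A,D,C,B,E,g,G], logical=[g,G,A,D,C,B,E]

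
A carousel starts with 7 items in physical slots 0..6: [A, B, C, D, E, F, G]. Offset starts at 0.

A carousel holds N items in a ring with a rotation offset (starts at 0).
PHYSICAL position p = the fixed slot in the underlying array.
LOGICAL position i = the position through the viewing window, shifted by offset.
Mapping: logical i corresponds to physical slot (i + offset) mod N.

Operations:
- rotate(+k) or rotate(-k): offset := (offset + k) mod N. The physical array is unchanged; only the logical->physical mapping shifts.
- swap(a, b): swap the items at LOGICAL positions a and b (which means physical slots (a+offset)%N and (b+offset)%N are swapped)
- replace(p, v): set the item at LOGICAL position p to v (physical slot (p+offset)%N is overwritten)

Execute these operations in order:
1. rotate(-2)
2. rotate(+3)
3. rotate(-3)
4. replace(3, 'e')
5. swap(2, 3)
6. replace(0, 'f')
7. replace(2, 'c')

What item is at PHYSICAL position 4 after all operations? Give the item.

Answer: E

Derivation:
After op 1 (rotate(-2)): offset=5, physical=[A,B,C,D,E,F,G], logical=[F,G,A,B,C,D,E]
After op 2 (rotate(+3)): offset=1, physical=[A,B,C,D,E,F,G], logical=[B,C,D,E,F,G,A]
After op 3 (rotate(-3)): offset=5, physical=[A,B,C,D,E,F,G], logical=[F,G,A,B,C,D,E]
After op 4 (replace(3, 'e')): offset=5, physical=[A,e,C,D,E,F,G], logical=[F,G,A,e,C,D,E]
After op 5 (swap(2, 3)): offset=5, physical=[e,A,C,D,E,F,G], logical=[F,G,e,A,C,D,E]
After op 6 (replace(0, 'f')): offset=5, physical=[e,A,C,D,E,f,G], logical=[f,G,e,A,C,D,E]
After op 7 (replace(2, 'c')): offset=5, physical=[c,A,C,D,E,f,G], logical=[f,G,c,A,C,D,E]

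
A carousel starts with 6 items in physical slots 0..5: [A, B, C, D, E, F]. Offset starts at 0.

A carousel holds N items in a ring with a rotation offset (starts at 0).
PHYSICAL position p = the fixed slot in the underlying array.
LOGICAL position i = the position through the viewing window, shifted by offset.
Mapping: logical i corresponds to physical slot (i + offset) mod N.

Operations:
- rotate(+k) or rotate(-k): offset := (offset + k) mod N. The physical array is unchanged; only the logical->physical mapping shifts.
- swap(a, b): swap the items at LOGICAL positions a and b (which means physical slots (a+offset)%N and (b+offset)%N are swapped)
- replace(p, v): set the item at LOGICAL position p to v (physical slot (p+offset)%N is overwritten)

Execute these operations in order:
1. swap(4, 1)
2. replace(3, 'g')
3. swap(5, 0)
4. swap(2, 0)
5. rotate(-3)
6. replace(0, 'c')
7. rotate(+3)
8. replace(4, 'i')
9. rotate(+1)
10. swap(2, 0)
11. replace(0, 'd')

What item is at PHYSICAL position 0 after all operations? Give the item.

After op 1 (swap(4, 1)): offset=0, physical=[A,E,C,D,B,F], logical=[A,E,C,D,B,F]
After op 2 (replace(3, 'g')): offset=0, physical=[A,E,C,g,B,F], logical=[A,E,C,g,B,F]
After op 3 (swap(5, 0)): offset=0, physical=[F,E,C,g,B,A], logical=[F,E,C,g,B,A]
After op 4 (swap(2, 0)): offset=0, physical=[C,E,F,g,B,A], logical=[C,E,F,g,B,A]
After op 5 (rotate(-3)): offset=3, physical=[C,E,F,g,B,A], logical=[g,B,A,C,E,F]
After op 6 (replace(0, 'c')): offset=3, physical=[C,E,F,c,B,A], logical=[c,B,A,C,E,F]
After op 7 (rotate(+3)): offset=0, physical=[C,E,F,c,B,A], logical=[C,E,F,c,B,A]
After op 8 (replace(4, 'i')): offset=0, physical=[C,E,F,c,i,A], logical=[C,E,F,c,i,A]
After op 9 (rotate(+1)): offset=1, physical=[C,E,F,c,i,A], logical=[E,F,c,i,A,C]
After op 10 (swap(2, 0)): offset=1, physical=[C,c,F,E,i,A], logical=[c,F,E,i,A,C]
After op 11 (replace(0, 'd')): offset=1, physical=[C,d,F,E,i,A], logical=[d,F,E,i,A,C]

Answer: C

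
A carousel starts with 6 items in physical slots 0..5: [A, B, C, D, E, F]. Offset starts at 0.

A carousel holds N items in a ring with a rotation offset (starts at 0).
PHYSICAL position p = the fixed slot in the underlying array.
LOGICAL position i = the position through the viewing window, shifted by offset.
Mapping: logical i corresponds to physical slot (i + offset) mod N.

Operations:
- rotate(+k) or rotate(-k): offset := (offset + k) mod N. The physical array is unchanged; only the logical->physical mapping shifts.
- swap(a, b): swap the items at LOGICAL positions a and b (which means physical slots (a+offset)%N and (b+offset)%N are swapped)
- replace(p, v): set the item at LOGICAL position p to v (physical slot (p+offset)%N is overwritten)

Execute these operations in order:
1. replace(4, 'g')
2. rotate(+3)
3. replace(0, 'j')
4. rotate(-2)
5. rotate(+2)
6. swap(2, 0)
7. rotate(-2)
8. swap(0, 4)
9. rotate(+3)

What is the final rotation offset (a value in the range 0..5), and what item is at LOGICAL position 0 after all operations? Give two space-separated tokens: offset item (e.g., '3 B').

Answer: 4 g

Derivation:
After op 1 (replace(4, 'g')): offset=0, physical=[A,B,C,D,g,F], logical=[A,B,C,D,g,F]
After op 2 (rotate(+3)): offset=3, physical=[A,B,C,D,g,F], logical=[D,g,F,A,B,C]
After op 3 (replace(0, 'j')): offset=3, physical=[A,B,C,j,g,F], logical=[j,g,F,A,B,C]
After op 4 (rotate(-2)): offset=1, physical=[A,B,C,j,g,F], logical=[B,C,j,g,F,A]
After op 5 (rotate(+2)): offset=3, physical=[A,B,C,j,g,F], logical=[j,g,F,A,B,C]
After op 6 (swap(2, 0)): offset=3, physical=[A,B,C,F,g,j], logical=[F,g,j,A,B,C]
After op 7 (rotate(-2)): offset=1, physical=[A,B,C,F,g,j], logical=[B,C,F,g,j,A]
After op 8 (swap(0, 4)): offset=1, physical=[A,j,C,F,g,B], logical=[j,C,F,g,B,A]
After op 9 (rotate(+3)): offset=4, physical=[A,j,C,F,g,B], logical=[g,B,A,j,C,F]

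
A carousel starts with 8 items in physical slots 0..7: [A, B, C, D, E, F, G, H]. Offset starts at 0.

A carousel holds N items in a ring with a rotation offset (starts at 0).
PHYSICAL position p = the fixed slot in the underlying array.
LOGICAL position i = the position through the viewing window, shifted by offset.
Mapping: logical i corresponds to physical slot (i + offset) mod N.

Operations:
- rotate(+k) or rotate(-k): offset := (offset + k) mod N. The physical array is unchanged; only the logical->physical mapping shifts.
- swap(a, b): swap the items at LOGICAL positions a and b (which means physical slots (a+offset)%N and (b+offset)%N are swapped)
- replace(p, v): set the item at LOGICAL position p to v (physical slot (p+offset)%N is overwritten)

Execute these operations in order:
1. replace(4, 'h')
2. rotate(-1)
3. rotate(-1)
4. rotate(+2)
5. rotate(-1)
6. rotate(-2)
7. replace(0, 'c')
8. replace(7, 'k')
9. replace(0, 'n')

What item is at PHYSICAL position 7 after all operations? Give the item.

After op 1 (replace(4, 'h')): offset=0, physical=[A,B,C,D,h,F,G,H], logical=[A,B,C,D,h,F,G,H]
After op 2 (rotate(-1)): offset=7, physical=[A,B,C,D,h,F,G,H], logical=[H,A,B,C,D,h,F,G]
After op 3 (rotate(-1)): offset=6, physical=[A,B,C,D,h,F,G,H], logical=[G,H,A,B,C,D,h,F]
After op 4 (rotate(+2)): offset=0, physical=[A,B,C,D,h,F,G,H], logical=[A,B,C,D,h,F,G,H]
After op 5 (rotate(-1)): offset=7, physical=[A,B,C,D,h,F,G,H], logical=[H,A,B,C,D,h,F,G]
After op 6 (rotate(-2)): offset=5, physical=[A,B,C,D,h,F,G,H], logical=[F,G,H,A,B,C,D,h]
After op 7 (replace(0, 'c')): offset=5, physical=[A,B,C,D,h,c,G,H], logical=[c,G,H,A,B,C,D,h]
After op 8 (replace(7, 'k')): offset=5, physical=[A,B,C,D,k,c,G,H], logical=[c,G,H,A,B,C,D,k]
After op 9 (replace(0, 'n')): offset=5, physical=[A,B,C,D,k,n,G,H], logical=[n,G,H,A,B,C,D,k]

Answer: H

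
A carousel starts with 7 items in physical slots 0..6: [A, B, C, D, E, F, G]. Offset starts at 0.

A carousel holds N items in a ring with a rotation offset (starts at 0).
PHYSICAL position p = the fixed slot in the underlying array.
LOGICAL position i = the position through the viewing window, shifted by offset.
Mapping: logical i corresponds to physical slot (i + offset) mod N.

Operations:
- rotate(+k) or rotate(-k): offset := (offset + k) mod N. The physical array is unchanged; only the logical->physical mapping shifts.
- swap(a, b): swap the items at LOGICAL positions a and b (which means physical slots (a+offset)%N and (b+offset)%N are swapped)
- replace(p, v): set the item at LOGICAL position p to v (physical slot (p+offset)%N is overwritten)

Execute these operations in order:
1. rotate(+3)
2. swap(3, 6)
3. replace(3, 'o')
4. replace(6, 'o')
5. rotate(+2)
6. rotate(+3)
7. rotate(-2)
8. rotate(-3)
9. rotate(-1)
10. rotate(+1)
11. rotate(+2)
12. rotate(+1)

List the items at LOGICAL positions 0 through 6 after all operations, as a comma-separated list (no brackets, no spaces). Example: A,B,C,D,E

After op 1 (rotate(+3)): offset=3, physical=[A,B,C,D,E,F,G], logical=[D,E,F,G,A,B,C]
After op 2 (swap(3, 6)): offset=3, physical=[A,B,G,D,E,F,C], logical=[D,E,F,C,A,B,G]
After op 3 (replace(3, 'o')): offset=3, physical=[A,B,G,D,E,F,o], logical=[D,E,F,o,A,B,G]
After op 4 (replace(6, 'o')): offset=3, physical=[A,B,o,D,E,F,o], logical=[D,E,F,o,A,B,o]
After op 5 (rotate(+2)): offset=5, physical=[A,B,o,D,E,F,o], logical=[F,o,A,B,o,D,E]
After op 6 (rotate(+3)): offset=1, physical=[A,B,o,D,E,F,o], logical=[B,o,D,E,F,o,A]
After op 7 (rotate(-2)): offset=6, physical=[A,B,o,D,E,F,o], logical=[o,A,B,o,D,E,F]
After op 8 (rotate(-3)): offset=3, physical=[A,B,o,D,E,F,o], logical=[D,E,F,o,A,B,o]
After op 9 (rotate(-1)): offset=2, physical=[A,B,o,D,E,F,o], logical=[o,D,E,F,o,A,B]
After op 10 (rotate(+1)): offset=3, physical=[A,B,o,D,E,F,o], logical=[D,E,F,o,A,B,o]
After op 11 (rotate(+2)): offset=5, physical=[A,B,o,D,E,F,o], logical=[F,o,A,B,o,D,E]
After op 12 (rotate(+1)): offset=6, physical=[A,B,o,D,E,F,o], logical=[o,A,B,o,D,E,F]

Answer: o,A,B,o,D,E,F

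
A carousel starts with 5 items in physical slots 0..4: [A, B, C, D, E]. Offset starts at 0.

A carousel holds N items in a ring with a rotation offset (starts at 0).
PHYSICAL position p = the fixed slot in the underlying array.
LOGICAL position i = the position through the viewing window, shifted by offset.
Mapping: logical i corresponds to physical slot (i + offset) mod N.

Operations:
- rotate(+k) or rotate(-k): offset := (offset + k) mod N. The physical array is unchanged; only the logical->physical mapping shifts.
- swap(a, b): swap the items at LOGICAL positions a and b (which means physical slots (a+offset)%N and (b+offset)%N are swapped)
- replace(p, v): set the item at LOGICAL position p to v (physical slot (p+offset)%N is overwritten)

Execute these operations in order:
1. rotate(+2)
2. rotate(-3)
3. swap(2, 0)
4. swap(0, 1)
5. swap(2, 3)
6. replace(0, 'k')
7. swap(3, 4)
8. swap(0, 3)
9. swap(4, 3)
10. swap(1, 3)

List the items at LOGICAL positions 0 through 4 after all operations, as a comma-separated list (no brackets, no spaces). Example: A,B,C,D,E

After op 1 (rotate(+2)): offset=2, physical=[A,B,C,D,E], logical=[C,D,E,A,B]
After op 2 (rotate(-3)): offset=4, physical=[A,B,C,D,E], logical=[E,A,B,C,D]
After op 3 (swap(2, 0)): offset=4, physical=[A,E,C,D,B], logical=[B,A,E,C,D]
After op 4 (swap(0, 1)): offset=4, physical=[B,E,C,D,A], logical=[A,B,E,C,D]
After op 5 (swap(2, 3)): offset=4, physical=[B,C,E,D,A], logical=[A,B,C,E,D]
After op 6 (replace(0, 'k')): offset=4, physical=[B,C,E,D,k], logical=[k,B,C,E,D]
After op 7 (swap(3, 4)): offset=4, physical=[B,C,D,E,k], logical=[k,B,C,D,E]
After op 8 (swap(0, 3)): offset=4, physical=[B,C,k,E,D], logical=[D,B,C,k,E]
After op 9 (swap(4, 3)): offset=4, physical=[B,C,E,k,D], logical=[D,B,C,E,k]
After op 10 (swap(1, 3)): offset=4, physical=[E,C,B,k,D], logical=[D,E,C,B,k]

Answer: D,E,C,B,k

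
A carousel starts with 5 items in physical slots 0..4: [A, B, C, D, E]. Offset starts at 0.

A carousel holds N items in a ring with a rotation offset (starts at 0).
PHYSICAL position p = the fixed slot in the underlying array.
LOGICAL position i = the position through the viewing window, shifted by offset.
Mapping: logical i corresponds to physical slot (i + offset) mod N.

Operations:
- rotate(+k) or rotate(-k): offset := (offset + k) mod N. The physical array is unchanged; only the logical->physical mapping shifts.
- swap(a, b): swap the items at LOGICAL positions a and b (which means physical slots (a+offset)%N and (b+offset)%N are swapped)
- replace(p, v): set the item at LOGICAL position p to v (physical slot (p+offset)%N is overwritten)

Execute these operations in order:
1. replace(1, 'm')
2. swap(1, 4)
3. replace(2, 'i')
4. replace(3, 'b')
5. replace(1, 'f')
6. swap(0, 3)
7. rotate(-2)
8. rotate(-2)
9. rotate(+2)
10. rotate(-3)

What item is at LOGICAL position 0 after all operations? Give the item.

After op 1 (replace(1, 'm')): offset=0, physical=[A,m,C,D,E], logical=[A,m,C,D,E]
After op 2 (swap(1, 4)): offset=0, physical=[A,E,C,D,m], logical=[A,E,C,D,m]
After op 3 (replace(2, 'i')): offset=0, physical=[A,E,i,D,m], logical=[A,E,i,D,m]
After op 4 (replace(3, 'b')): offset=0, physical=[A,E,i,b,m], logical=[A,E,i,b,m]
After op 5 (replace(1, 'f')): offset=0, physical=[A,f,i,b,m], logical=[A,f,i,b,m]
After op 6 (swap(0, 3)): offset=0, physical=[b,f,i,A,m], logical=[b,f,i,A,m]
After op 7 (rotate(-2)): offset=3, physical=[b,f,i,A,m], logical=[A,m,b,f,i]
After op 8 (rotate(-2)): offset=1, physical=[b,f,i,A,m], logical=[f,i,A,m,b]
After op 9 (rotate(+2)): offset=3, physical=[b,f,i,A,m], logical=[A,m,b,f,i]
After op 10 (rotate(-3)): offset=0, physical=[b,f,i,A,m], logical=[b,f,i,A,m]

Answer: b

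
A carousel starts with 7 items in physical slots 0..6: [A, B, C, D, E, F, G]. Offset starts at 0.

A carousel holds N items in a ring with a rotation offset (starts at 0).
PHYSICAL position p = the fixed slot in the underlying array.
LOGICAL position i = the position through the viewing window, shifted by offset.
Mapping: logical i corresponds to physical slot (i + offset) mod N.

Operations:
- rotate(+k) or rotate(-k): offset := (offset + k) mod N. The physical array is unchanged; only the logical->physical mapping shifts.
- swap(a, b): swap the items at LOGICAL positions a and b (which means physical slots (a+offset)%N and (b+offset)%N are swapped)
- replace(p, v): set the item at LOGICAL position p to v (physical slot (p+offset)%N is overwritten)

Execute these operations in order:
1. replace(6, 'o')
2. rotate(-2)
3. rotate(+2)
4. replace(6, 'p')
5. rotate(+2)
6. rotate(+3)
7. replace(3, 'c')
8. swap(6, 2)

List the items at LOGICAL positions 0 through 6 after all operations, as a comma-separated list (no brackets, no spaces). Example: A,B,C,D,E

Answer: F,p,E,c,C,D,A

Derivation:
After op 1 (replace(6, 'o')): offset=0, physical=[A,B,C,D,E,F,o], logical=[A,B,C,D,E,F,o]
After op 2 (rotate(-2)): offset=5, physical=[A,B,C,D,E,F,o], logical=[F,o,A,B,C,D,E]
After op 3 (rotate(+2)): offset=0, physical=[A,B,C,D,E,F,o], logical=[A,B,C,D,E,F,o]
After op 4 (replace(6, 'p')): offset=0, physical=[A,B,C,D,E,F,p], logical=[A,B,C,D,E,F,p]
After op 5 (rotate(+2)): offset=2, physical=[A,B,C,D,E,F,p], logical=[C,D,E,F,p,A,B]
After op 6 (rotate(+3)): offset=5, physical=[A,B,C,D,E,F,p], logical=[F,p,A,B,C,D,E]
After op 7 (replace(3, 'c')): offset=5, physical=[A,c,C,D,E,F,p], logical=[F,p,A,c,C,D,E]
After op 8 (swap(6, 2)): offset=5, physical=[E,c,C,D,A,F,p], logical=[F,p,E,c,C,D,A]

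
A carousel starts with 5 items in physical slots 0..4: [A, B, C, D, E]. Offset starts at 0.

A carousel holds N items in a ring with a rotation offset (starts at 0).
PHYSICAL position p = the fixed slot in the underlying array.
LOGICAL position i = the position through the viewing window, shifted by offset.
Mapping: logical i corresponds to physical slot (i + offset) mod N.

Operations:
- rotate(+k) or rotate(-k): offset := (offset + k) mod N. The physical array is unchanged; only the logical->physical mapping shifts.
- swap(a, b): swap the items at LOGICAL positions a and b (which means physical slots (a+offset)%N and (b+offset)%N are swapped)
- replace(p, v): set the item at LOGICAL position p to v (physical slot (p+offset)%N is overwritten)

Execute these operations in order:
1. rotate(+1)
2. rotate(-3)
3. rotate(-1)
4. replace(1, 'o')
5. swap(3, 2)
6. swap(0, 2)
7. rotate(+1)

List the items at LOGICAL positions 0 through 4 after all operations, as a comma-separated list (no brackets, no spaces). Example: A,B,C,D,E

After op 1 (rotate(+1)): offset=1, physical=[A,B,C,D,E], logical=[B,C,D,E,A]
After op 2 (rotate(-3)): offset=3, physical=[A,B,C,D,E], logical=[D,E,A,B,C]
After op 3 (rotate(-1)): offset=2, physical=[A,B,C,D,E], logical=[C,D,E,A,B]
After op 4 (replace(1, 'o')): offset=2, physical=[A,B,C,o,E], logical=[C,o,E,A,B]
After op 5 (swap(3, 2)): offset=2, physical=[E,B,C,o,A], logical=[C,o,A,E,B]
After op 6 (swap(0, 2)): offset=2, physical=[E,B,A,o,C], logical=[A,o,C,E,B]
After op 7 (rotate(+1)): offset=3, physical=[E,B,A,o,C], logical=[o,C,E,B,A]

Answer: o,C,E,B,A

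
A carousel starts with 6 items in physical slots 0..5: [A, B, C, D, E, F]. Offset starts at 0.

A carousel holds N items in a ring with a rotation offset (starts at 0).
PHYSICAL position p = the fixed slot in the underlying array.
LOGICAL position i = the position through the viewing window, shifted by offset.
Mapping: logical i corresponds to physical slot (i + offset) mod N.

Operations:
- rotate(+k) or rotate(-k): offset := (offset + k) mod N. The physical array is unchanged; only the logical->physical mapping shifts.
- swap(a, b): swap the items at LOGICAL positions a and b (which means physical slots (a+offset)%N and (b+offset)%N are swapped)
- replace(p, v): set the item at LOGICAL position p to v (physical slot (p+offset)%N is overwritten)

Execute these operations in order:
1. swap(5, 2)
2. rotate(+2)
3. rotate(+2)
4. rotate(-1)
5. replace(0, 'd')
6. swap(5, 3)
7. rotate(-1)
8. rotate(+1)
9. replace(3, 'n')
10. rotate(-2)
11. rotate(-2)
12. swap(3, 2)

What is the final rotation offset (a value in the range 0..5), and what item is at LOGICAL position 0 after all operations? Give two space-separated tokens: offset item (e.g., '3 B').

After op 1 (swap(5, 2)): offset=0, physical=[A,B,F,D,E,C], logical=[A,B,F,D,E,C]
After op 2 (rotate(+2)): offset=2, physical=[A,B,F,D,E,C], logical=[F,D,E,C,A,B]
After op 3 (rotate(+2)): offset=4, physical=[A,B,F,D,E,C], logical=[E,C,A,B,F,D]
After op 4 (rotate(-1)): offset=3, physical=[A,B,F,D,E,C], logical=[D,E,C,A,B,F]
After op 5 (replace(0, 'd')): offset=3, physical=[A,B,F,d,E,C], logical=[d,E,C,A,B,F]
After op 6 (swap(5, 3)): offset=3, physical=[F,B,A,d,E,C], logical=[d,E,C,F,B,A]
After op 7 (rotate(-1)): offset=2, physical=[F,B,A,d,E,C], logical=[A,d,E,C,F,B]
After op 8 (rotate(+1)): offset=3, physical=[F,B,A,d,E,C], logical=[d,E,C,F,B,A]
After op 9 (replace(3, 'n')): offset=3, physical=[n,B,A,d,E,C], logical=[d,E,C,n,B,A]
After op 10 (rotate(-2)): offset=1, physical=[n,B,A,d,E,C], logical=[B,A,d,E,C,n]
After op 11 (rotate(-2)): offset=5, physical=[n,B,A,d,E,C], logical=[C,n,B,A,d,E]
After op 12 (swap(3, 2)): offset=5, physical=[n,A,B,d,E,C], logical=[C,n,A,B,d,E]

Answer: 5 C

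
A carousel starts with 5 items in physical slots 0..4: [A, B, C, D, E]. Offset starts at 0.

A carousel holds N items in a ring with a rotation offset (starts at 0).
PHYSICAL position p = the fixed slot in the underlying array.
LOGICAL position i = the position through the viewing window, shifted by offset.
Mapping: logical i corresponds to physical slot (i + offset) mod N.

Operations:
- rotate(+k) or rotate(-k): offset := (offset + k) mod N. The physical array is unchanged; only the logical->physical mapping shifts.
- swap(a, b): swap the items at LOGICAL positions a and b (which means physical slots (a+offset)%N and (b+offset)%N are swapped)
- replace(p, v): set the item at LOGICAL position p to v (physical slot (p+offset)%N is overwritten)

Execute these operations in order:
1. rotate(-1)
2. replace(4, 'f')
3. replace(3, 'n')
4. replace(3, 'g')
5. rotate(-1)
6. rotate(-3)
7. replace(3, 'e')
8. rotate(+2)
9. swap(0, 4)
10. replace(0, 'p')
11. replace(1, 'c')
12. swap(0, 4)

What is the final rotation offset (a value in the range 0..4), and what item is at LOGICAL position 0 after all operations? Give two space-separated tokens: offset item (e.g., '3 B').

After op 1 (rotate(-1)): offset=4, physical=[A,B,C,D,E], logical=[E,A,B,C,D]
After op 2 (replace(4, 'f')): offset=4, physical=[A,B,C,f,E], logical=[E,A,B,C,f]
After op 3 (replace(3, 'n')): offset=4, physical=[A,B,n,f,E], logical=[E,A,B,n,f]
After op 4 (replace(3, 'g')): offset=4, physical=[A,B,g,f,E], logical=[E,A,B,g,f]
After op 5 (rotate(-1)): offset=3, physical=[A,B,g,f,E], logical=[f,E,A,B,g]
After op 6 (rotate(-3)): offset=0, physical=[A,B,g,f,E], logical=[A,B,g,f,E]
After op 7 (replace(3, 'e')): offset=0, physical=[A,B,g,e,E], logical=[A,B,g,e,E]
After op 8 (rotate(+2)): offset=2, physical=[A,B,g,e,E], logical=[g,e,E,A,B]
After op 9 (swap(0, 4)): offset=2, physical=[A,g,B,e,E], logical=[B,e,E,A,g]
After op 10 (replace(0, 'p')): offset=2, physical=[A,g,p,e,E], logical=[p,e,E,A,g]
After op 11 (replace(1, 'c')): offset=2, physical=[A,g,p,c,E], logical=[p,c,E,A,g]
After op 12 (swap(0, 4)): offset=2, physical=[A,p,g,c,E], logical=[g,c,E,A,p]

Answer: 2 g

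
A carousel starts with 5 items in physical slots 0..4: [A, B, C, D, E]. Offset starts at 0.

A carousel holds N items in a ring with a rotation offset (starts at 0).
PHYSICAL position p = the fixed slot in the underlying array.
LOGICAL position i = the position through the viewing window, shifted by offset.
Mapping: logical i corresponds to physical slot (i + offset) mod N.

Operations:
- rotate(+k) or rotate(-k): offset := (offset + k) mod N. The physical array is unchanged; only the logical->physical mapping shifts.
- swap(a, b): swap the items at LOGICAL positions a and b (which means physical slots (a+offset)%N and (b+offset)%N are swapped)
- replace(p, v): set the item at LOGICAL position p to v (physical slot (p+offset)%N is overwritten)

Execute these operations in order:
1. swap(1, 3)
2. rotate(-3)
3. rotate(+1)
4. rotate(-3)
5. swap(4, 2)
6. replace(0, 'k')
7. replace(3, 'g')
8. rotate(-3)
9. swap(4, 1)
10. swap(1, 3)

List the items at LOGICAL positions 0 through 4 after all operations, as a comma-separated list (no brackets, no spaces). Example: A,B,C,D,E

After op 1 (swap(1, 3)): offset=0, physical=[A,D,C,B,E], logical=[A,D,C,B,E]
After op 2 (rotate(-3)): offset=2, physical=[A,D,C,B,E], logical=[C,B,E,A,D]
After op 3 (rotate(+1)): offset=3, physical=[A,D,C,B,E], logical=[B,E,A,D,C]
After op 4 (rotate(-3)): offset=0, physical=[A,D,C,B,E], logical=[A,D,C,B,E]
After op 5 (swap(4, 2)): offset=0, physical=[A,D,E,B,C], logical=[A,D,E,B,C]
After op 6 (replace(0, 'k')): offset=0, physical=[k,D,E,B,C], logical=[k,D,E,B,C]
After op 7 (replace(3, 'g')): offset=0, physical=[k,D,E,g,C], logical=[k,D,E,g,C]
After op 8 (rotate(-3)): offset=2, physical=[k,D,E,g,C], logical=[E,g,C,k,D]
After op 9 (swap(4, 1)): offset=2, physical=[k,g,E,D,C], logical=[E,D,C,k,g]
After op 10 (swap(1, 3)): offset=2, physical=[D,g,E,k,C], logical=[E,k,C,D,g]

Answer: E,k,C,D,g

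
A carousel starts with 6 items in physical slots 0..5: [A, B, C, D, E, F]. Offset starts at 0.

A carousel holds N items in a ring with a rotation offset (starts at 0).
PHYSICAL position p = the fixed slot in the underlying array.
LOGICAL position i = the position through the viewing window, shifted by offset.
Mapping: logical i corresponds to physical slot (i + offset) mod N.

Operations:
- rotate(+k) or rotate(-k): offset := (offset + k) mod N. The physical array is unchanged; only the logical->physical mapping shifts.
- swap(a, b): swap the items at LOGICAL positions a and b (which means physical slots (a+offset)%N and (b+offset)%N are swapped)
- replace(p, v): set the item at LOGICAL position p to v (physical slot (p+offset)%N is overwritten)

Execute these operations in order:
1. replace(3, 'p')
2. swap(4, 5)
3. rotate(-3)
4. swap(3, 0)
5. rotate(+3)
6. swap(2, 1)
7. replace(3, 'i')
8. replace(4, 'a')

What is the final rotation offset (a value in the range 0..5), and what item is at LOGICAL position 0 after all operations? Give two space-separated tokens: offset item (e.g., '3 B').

Answer: 0 p

Derivation:
After op 1 (replace(3, 'p')): offset=0, physical=[A,B,C,p,E,F], logical=[A,B,C,p,E,F]
After op 2 (swap(4, 5)): offset=0, physical=[A,B,C,p,F,E], logical=[A,B,C,p,F,E]
After op 3 (rotate(-3)): offset=3, physical=[A,B,C,p,F,E], logical=[p,F,E,A,B,C]
After op 4 (swap(3, 0)): offset=3, physical=[p,B,C,A,F,E], logical=[A,F,E,p,B,C]
After op 5 (rotate(+3)): offset=0, physical=[p,B,C,A,F,E], logical=[p,B,C,A,F,E]
After op 6 (swap(2, 1)): offset=0, physical=[p,C,B,A,F,E], logical=[p,C,B,A,F,E]
After op 7 (replace(3, 'i')): offset=0, physical=[p,C,B,i,F,E], logical=[p,C,B,i,F,E]
After op 8 (replace(4, 'a')): offset=0, physical=[p,C,B,i,a,E], logical=[p,C,B,i,a,E]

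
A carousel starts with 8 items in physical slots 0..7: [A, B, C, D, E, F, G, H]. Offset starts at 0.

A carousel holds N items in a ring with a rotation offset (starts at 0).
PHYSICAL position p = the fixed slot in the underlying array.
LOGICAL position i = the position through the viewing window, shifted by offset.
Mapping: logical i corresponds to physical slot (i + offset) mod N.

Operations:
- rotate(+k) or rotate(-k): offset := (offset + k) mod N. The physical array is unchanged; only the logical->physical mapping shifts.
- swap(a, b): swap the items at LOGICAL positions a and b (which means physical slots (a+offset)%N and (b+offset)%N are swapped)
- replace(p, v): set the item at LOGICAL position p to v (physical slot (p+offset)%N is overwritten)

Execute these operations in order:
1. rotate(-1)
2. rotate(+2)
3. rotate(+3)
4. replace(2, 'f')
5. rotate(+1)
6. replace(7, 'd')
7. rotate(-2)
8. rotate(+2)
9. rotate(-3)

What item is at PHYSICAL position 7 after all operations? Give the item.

After op 1 (rotate(-1)): offset=7, physical=[A,B,C,D,E,F,G,H], logical=[H,A,B,C,D,E,F,G]
After op 2 (rotate(+2)): offset=1, physical=[A,B,C,D,E,F,G,H], logical=[B,C,D,E,F,G,H,A]
After op 3 (rotate(+3)): offset=4, physical=[A,B,C,D,E,F,G,H], logical=[E,F,G,H,A,B,C,D]
After op 4 (replace(2, 'f')): offset=4, physical=[A,B,C,D,E,F,f,H], logical=[E,F,f,H,A,B,C,D]
After op 5 (rotate(+1)): offset=5, physical=[A,B,C,D,E,F,f,H], logical=[F,f,H,A,B,C,D,E]
After op 6 (replace(7, 'd')): offset=5, physical=[A,B,C,D,d,F,f,H], logical=[F,f,H,A,B,C,D,d]
After op 7 (rotate(-2)): offset=3, physical=[A,B,C,D,d,F,f,H], logical=[D,d,F,f,H,A,B,C]
After op 8 (rotate(+2)): offset=5, physical=[A,B,C,D,d,F,f,H], logical=[F,f,H,A,B,C,D,d]
After op 9 (rotate(-3)): offset=2, physical=[A,B,C,D,d,F,f,H], logical=[C,D,d,F,f,H,A,B]

Answer: H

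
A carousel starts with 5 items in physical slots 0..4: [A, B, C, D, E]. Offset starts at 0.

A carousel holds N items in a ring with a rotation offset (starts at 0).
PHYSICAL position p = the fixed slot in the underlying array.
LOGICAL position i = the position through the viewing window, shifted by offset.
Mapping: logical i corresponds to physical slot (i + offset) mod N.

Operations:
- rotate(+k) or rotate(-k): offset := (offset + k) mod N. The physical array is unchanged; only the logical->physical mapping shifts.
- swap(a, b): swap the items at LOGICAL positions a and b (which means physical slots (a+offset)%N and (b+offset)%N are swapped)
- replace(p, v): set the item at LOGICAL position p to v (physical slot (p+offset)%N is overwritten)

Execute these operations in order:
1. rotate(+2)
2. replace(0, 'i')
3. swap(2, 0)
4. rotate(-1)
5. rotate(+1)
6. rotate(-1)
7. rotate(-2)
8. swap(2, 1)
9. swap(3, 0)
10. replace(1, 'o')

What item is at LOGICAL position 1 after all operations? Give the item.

After op 1 (rotate(+2)): offset=2, physical=[A,B,C,D,E], logical=[C,D,E,A,B]
After op 2 (replace(0, 'i')): offset=2, physical=[A,B,i,D,E], logical=[i,D,E,A,B]
After op 3 (swap(2, 0)): offset=2, physical=[A,B,E,D,i], logical=[E,D,i,A,B]
After op 4 (rotate(-1)): offset=1, physical=[A,B,E,D,i], logical=[B,E,D,i,A]
After op 5 (rotate(+1)): offset=2, physical=[A,B,E,D,i], logical=[E,D,i,A,B]
After op 6 (rotate(-1)): offset=1, physical=[A,B,E,D,i], logical=[B,E,D,i,A]
After op 7 (rotate(-2)): offset=4, physical=[A,B,E,D,i], logical=[i,A,B,E,D]
After op 8 (swap(2, 1)): offset=4, physical=[B,A,E,D,i], logical=[i,B,A,E,D]
After op 9 (swap(3, 0)): offset=4, physical=[B,A,i,D,E], logical=[E,B,A,i,D]
After op 10 (replace(1, 'o')): offset=4, physical=[o,A,i,D,E], logical=[E,o,A,i,D]

Answer: o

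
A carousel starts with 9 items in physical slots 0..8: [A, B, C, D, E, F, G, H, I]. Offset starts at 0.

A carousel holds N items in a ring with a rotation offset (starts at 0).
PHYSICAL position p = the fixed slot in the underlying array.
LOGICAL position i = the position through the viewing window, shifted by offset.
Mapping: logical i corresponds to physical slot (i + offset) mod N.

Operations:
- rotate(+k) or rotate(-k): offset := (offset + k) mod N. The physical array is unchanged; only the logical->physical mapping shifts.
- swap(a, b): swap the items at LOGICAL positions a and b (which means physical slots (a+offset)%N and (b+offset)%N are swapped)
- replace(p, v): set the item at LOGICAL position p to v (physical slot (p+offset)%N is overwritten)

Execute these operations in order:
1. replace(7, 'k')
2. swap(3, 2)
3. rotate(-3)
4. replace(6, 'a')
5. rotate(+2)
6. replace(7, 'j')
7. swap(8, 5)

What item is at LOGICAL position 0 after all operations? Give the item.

Answer: I

Derivation:
After op 1 (replace(7, 'k')): offset=0, physical=[A,B,C,D,E,F,G,k,I], logical=[A,B,C,D,E,F,G,k,I]
After op 2 (swap(3, 2)): offset=0, physical=[A,B,D,C,E,F,G,k,I], logical=[A,B,D,C,E,F,G,k,I]
After op 3 (rotate(-3)): offset=6, physical=[A,B,D,C,E,F,G,k,I], logical=[G,k,I,A,B,D,C,E,F]
After op 4 (replace(6, 'a')): offset=6, physical=[A,B,D,a,E,F,G,k,I], logical=[G,k,I,A,B,D,a,E,F]
After op 5 (rotate(+2)): offset=8, physical=[A,B,D,a,E,F,G,k,I], logical=[I,A,B,D,a,E,F,G,k]
After op 6 (replace(7, 'j')): offset=8, physical=[A,B,D,a,E,F,j,k,I], logical=[I,A,B,D,a,E,F,j,k]
After op 7 (swap(8, 5)): offset=8, physical=[A,B,D,a,k,F,j,E,I], logical=[I,A,B,D,a,k,F,j,E]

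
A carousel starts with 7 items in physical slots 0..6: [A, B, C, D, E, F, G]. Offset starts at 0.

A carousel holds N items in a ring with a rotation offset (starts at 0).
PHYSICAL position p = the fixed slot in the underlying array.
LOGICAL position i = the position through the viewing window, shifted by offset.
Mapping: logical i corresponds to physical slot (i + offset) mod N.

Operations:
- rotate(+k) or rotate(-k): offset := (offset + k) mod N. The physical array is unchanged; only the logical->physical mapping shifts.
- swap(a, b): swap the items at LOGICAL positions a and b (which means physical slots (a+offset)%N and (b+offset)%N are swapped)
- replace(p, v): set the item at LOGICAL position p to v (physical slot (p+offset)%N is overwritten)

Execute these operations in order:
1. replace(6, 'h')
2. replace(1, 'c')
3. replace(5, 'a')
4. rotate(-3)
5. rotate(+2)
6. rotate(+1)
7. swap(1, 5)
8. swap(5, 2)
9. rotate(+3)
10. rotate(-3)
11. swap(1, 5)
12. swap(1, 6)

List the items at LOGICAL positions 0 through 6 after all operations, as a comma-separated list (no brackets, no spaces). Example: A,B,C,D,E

After op 1 (replace(6, 'h')): offset=0, physical=[A,B,C,D,E,F,h], logical=[A,B,C,D,E,F,h]
After op 2 (replace(1, 'c')): offset=0, physical=[A,c,C,D,E,F,h], logical=[A,c,C,D,E,F,h]
After op 3 (replace(5, 'a')): offset=0, physical=[A,c,C,D,E,a,h], logical=[A,c,C,D,E,a,h]
After op 4 (rotate(-3)): offset=4, physical=[A,c,C,D,E,a,h], logical=[E,a,h,A,c,C,D]
After op 5 (rotate(+2)): offset=6, physical=[A,c,C,D,E,a,h], logical=[h,A,c,C,D,E,a]
After op 6 (rotate(+1)): offset=0, physical=[A,c,C,D,E,a,h], logical=[A,c,C,D,E,a,h]
After op 7 (swap(1, 5)): offset=0, physical=[A,a,C,D,E,c,h], logical=[A,a,C,D,E,c,h]
After op 8 (swap(5, 2)): offset=0, physical=[A,a,c,D,E,C,h], logical=[A,a,c,D,E,C,h]
After op 9 (rotate(+3)): offset=3, physical=[A,a,c,D,E,C,h], logical=[D,E,C,h,A,a,c]
After op 10 (rotate(-3)): offset=0, physical=[A,a,c,D,E,C,h], logical=[A,a,c,D,E,C,h]
After op 11 (swap(1, 5)): offset=0, physical=[A,C,c,D,E,a,h], logical=[A,C,c,D,E,a,h]
After op 12 (swap(1, 6)): offset=0, physical=[A,h,c,D,E,a,C], logical=[A,h,c,D,E,a,C]

Answer: A,h,c,D,E,a,C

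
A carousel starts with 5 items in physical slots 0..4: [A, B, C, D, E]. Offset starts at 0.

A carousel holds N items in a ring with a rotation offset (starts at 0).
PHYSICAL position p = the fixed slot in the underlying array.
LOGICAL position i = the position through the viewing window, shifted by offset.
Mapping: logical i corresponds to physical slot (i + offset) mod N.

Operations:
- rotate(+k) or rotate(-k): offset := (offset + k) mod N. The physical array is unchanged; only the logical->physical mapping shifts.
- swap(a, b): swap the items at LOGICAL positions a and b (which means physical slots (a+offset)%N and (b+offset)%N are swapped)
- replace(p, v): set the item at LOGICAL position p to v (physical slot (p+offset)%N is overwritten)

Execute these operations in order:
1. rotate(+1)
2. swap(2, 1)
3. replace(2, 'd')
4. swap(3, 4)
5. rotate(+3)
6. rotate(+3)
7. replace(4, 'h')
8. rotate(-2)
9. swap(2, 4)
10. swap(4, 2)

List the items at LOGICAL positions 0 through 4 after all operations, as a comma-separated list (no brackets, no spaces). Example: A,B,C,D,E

After op 1 (rotate(+1)): offset=1, physical=[A,B,C,D,E], logical=[B,C,D,E,A]
After op 2 (swap(2, 1)): offset=1, physical=[A,B,D,C,E], logical=[B,D,C,E,A]
After op 3 (replace(2, 'd')): offset=1, physical=[A,B,D,d,E], logical=[B,D,d,E,A]
After op 4 (swap(3, 4)): offset=1, physical=[E,B,D,d,A], logical=[B,D,d,A,E]
After op 5 (rotate(+3)): offset=4, physical=[E,B,D,d,A], logical=[A,E,B,D,d]
After op 6 (rotate(+3)): offset=2, physical=[E,B,D,d,A], logical=[D,d,A,E,B]
After op 7 (replace(4, 'h')): offset=2, physical=[E,h,D,d,A], logical=[D,d,A,E,h]
After op 8 (rotate(-2)): offset=0, physical=[E,h,D,d,A], logical=[E,h,D,d,A]
After op 9 (swap(2, 4)): offset=0, physical=[E,h,A,d,D], logical=[E,h,A,d,D]
After op 10 (swap(4, 2)): offset=0, physical=[E,h,D,d,A], logical=[E,h,D,d,A]

Answer: E,h,D,d,A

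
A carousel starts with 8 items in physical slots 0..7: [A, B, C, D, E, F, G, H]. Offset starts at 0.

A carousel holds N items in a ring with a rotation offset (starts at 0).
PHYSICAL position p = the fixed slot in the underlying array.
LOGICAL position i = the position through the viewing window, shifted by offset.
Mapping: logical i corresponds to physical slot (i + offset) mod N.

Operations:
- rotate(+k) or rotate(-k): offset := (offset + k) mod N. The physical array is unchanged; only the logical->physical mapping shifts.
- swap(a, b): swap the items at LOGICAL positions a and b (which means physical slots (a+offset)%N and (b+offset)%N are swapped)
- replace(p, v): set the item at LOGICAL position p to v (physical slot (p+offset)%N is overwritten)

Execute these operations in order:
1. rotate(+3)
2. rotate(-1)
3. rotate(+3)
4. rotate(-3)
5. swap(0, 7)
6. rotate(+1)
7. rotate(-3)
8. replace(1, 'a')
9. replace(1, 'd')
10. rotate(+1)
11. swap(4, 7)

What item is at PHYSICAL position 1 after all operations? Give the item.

Answer: d

Derivation:
After op 1 (rotate(+3)): offset=3, physical=[A,B,C,D,E,F,G,H], logical=[D,E,F,G,H,A,B,C]
After op 2 (rotate(-1)): offset=2, physical=[A,B,C,D,E,F,G,H], logical=[C,D,E,F,G,H,A,B]
After op 3 (rotate(+3)): offset=5, physical=[A,B,C,D,E,F,G,H], logical=[F,G,H,A,B,C,D,E]
After op 4 (rotate(-3)): offset=2, physical=[A,B,C,D,E,F,G,H], logical=[C,D,E,F,G,H,A,B]
After op 5 (swap(0, 7)): offset=2, physical=[A,C,B,D,E,F,G,H], logical=[B,D,E,F,G,H,A,C]
After op 6 (rotate(+1)): offset=3, physical=[A,C,B,D,E,F,G,H], logical=[D,E,F,G,H,A,C,B]
After op 7 (rotate(-3)): offset=0, physical=[A,C,B,D,E,F,G,H], logical=[A,C,B,D,E,F,G,H]
After op 8 (replace(1, 'a')): offset=0, physical=[A,a,B,D,E,F,G,H], logical=[A,a,B,D,E,F,G,H]
After op 9 (replace(1, 'd')): offset=0, physical=[A,d,B,D,E,F,G,H], logical=[A,d,B,D,E,F,G,H]
After op 10 (rotate(+1)): offset=1, physical=[A,d,B,D,E,F,G,H], logical=[d,B,D,E,F,G,H,A]
After op 11 (swap(4, 7)): offset=1, physical=[F,d,B,D,E,A,G,H], logical=[d,B,D,E,A,G,H,F]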